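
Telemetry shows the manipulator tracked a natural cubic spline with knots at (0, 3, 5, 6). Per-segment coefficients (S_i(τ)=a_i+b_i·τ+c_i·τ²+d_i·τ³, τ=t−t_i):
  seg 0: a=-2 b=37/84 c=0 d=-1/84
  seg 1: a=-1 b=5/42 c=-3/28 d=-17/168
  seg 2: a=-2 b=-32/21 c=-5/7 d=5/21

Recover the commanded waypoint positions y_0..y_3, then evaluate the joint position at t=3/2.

y_0 = S_0(0) = a_0 = -2
y_1 = S_1(0) = a_1 = -1
y_2 = S_2(0) = a_2 = -2
y_3 = S_2(1) = -4
t_q=3/2 is in segment 0 (τ=3/2); S_0(τ)=-309/224

y_0=-2 y_1=-1 y_2=-2 y_3=-4
S(3/2) = -309/224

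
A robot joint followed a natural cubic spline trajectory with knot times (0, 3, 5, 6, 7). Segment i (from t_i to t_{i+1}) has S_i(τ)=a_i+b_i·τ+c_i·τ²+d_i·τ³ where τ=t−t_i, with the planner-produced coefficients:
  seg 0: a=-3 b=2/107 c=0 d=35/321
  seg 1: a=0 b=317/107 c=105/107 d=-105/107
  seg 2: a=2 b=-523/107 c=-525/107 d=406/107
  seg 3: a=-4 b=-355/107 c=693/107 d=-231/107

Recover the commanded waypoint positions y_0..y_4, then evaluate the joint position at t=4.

y_0=-3 y_1=0 y_2=2 y_3=-4 y_4=-3
S(4) = 317/107

y_0 = S_0(0) = a_0 = -3
y_1 = S_1(0) = a_1 = 0
y_2 = S_2(0) = a_2 = 2
y_3 = S_3(0) = a_3 = -4
y_4 = S_3(1) = -3
t_q=4 is in segment 1 (τ=1); S_1(τ)=317/107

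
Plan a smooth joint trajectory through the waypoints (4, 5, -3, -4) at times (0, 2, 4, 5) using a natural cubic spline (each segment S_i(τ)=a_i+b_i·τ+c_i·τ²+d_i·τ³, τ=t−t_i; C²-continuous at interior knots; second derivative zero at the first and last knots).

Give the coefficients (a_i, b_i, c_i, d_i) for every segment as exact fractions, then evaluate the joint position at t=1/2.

Δ: Δ0=1/2, Δ1=-4, Δ2=-1
row 1: diag=8, rhs=-27; c'=1/4, d'=-27/8
row 2: denom=6−2·1/4=11/2; d'=(18−2·-27/8)/(11/2)=9/2
back: M2=9/2
back: M1=-27/8−1/4·9/2=-9/2
M: M0=0, M1=-9/2, M2=9/2, M3=0
seg 0: a=4, c=M0/2=0, d=(M1−M0)/(6·2)=-3/8, b=Δ0−h0·(2M0+M1)/6=2
seg 1: a=5, c=M1/2=-9/4, d=(M2−M1)/(6·2)=3/4, b=Δ1−h1·(2M1+M2)/6=-5/2
seg 2: a=-3, c=M2/2=9/4, d=(M3−M2)/(6·1)=-3/4, b=Δ2−h2·(2M2+M3)/6=-5/2
t_q=1/2 → seg 0, τ=1/2; S=4+2·τ+0·τ²+-3/8·τ³=317/64

  seg 0: a=4 b=2 c=0 d=-3/8
  seg 1: a=5 b=-5/2 c=-9/4 d=3/4
  seg 2: a=-3 b=-5/2 c=9/4 d=-3/4
S(1/2) = 317/64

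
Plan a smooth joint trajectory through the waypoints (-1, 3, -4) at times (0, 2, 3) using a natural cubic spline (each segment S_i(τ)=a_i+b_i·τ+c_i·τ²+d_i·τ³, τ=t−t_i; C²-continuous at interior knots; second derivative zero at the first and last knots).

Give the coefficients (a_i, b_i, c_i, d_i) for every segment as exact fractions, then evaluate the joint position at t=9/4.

Δ: Δ0=2, Δ1=-7
row 1: diag=6, rhs=-54; c'=1/6, d'=-9
back: M1=-9
M: M0=0, M1=-9, M2=0
seg 0: a=-1, c=M0/2=0, d=(M1−M0)/(6·2)=-3/4, b=Δ0−h0·(2M0+M1)/6=5
seg 1: a=3, c=M1/2=-9/2, d=(M2−M1)/(6·1)=3/2, b=Δ1−h1·(2M1+M2)/6=-4
t_q=9/4 → seg 1, τ=1/4; S=3+-4·τ+-9/2·τ²+3/2·τ³=223/128

  seg 0: a=-1 b=5 c=0 d=-3/4
  seg 1: a=3 b=-4 c=-9/2 d=3/2
S(9/4) = 223/128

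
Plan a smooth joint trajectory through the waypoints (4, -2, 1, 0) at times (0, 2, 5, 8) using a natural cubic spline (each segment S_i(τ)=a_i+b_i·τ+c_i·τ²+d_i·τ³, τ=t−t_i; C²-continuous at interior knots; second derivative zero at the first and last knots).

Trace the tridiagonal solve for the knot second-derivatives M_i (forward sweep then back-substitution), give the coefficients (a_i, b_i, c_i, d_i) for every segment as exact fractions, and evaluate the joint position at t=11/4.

  seg 0: a=4 b=-437/111 c=0 d=26/111
  seg 1: a=-2 b=-125/111 c=52/37 d=-232/999
  seg 2: a=1 b=115/111 c=-76/111 d=76/999
S(11/4) = -637/296

Δ: Δ0=-3, Δ1=1, Δ2=-1/3
row 1: diag=10, rhs=24; c'=3/10, d'=12/5
row 2: denom=12−3·3/10=111/10; d'=(-8−3·12/5)/(111/10)=-152/111
back: M2=-152/111
back: M1=12/5−3/10·-152/111=104/37
M: M0=0, M1=104/37, M2=-152/111, M3=0
seg 0: a=4, c=M0/2=0, d=(M1−M0)/(6·2)=26/111, b=Δ0−h0·(2M0+M1)/6=-437/111
seg 1: a=-2, c=M1/2=52/37, d=(M2−M1)/(6·3)=-232/999, b=Δ1−h1·(2M1+M2)/6=-125/111
seg 2: a=1, c=M2/2=-76/111, d=(M3−M2)/(6·3)=76/999, b=Δ2−h2·(2M2+M3)/6=115/111
t_q=11/4 → seg 1, τ=3/4; S=-2+-125/111·τ+52/37·τ²+-232/999·τ³=-637/296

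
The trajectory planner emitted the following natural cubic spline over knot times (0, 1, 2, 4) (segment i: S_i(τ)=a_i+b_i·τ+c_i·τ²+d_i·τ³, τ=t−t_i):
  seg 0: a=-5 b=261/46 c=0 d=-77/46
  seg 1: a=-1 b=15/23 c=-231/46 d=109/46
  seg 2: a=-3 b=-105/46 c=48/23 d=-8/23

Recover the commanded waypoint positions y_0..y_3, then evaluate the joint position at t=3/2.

y_0 = S_0(0) = a_0 = -5
y_1 = S_1(0) = a_1 = -1
y_2 = S_2(0) = a_2 = -3
y_3 = S_2(2) = -2
t_q=3/2 is in segment 1 (τ=1/2); S_1(τ)=-601/368

y_0=-5 y_1=-1 y_2=-3 y_3=-2
S(3/2) = -601/368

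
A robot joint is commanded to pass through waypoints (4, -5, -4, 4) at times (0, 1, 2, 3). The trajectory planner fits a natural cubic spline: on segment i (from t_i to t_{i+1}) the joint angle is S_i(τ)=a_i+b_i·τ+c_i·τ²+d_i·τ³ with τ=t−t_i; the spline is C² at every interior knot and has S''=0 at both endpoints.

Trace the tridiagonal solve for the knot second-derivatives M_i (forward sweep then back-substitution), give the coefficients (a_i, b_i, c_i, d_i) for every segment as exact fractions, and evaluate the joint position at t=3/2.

Δ: Δ0=-9, Δ1=1, Δ2=8
row 1: diag=4, rhs=60; c'=1/4, d'=15
row 2: denom=4−1·1/4=15/4; d'=(42−1·15)/(15/4)=36/5
back: M2=36/5
back: M1=15−1/4·36/5=66/5
M: M0=0, M1=66/5, M2=36/5, M3=0
seg 0: a=4, c=M0/2=0, d=(M1−M0)/(6·1)=11/5, b=Δ0−h0·(2M0+M1)/6=-56/5
seg 1: a=-5, c=M1/2=33/5, d=(M2−M1)/(6·1)=-1, b=Δ1−h1·(2M1+M2)/6=-23/5
seg 2: a=-4, c=M2/2=18/5, d=(M3−M2)/(6·1)=-6/5, b=Δ2−h2·(2M2+M3)/6=28/5
t_q=3/2 → seg 1, τ=1/2; S=-5+-23/5·τ+33/5·τ²+-1·τ³=-231/40

  seg 0: a=4 b=-56/5 c=0 d=11/5
  seg 1: a=-5 b=-23/5 c=33/5 d=-1
  seg 2: a=-4 b=28/5 c=18/5 d=-6/5
S(3/2) = -231/40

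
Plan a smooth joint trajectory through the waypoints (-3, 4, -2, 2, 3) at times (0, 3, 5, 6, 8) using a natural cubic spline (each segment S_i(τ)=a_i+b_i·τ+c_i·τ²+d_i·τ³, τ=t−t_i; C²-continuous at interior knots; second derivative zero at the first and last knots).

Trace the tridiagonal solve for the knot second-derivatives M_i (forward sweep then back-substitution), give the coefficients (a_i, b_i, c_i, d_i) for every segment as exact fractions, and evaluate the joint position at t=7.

  seg 0: a=-3 b=4781/978 c=0 d=-833/2934
  seg 1: a=4 b=-1358/489 c=-833/326 d=1195/978
  seg 2: a=-2 b=814/489 c=1557/326 d=-2387/978
  seg 3: a=2 b=3809/978 c=-415/163 d=415/978
S(7) = 615/163

Δ: Δ0=7/3, Δ1=-3, Δ2=4, Δ3=1/2
row 1: diag=10, rhs=-32; c'=1/5, d'=-16/5
row 2: denom=6−2·1/5=28/5; d'=(42−2·-16/5)/(28/5)=121/14
row 3: denom=6−1·5/28=163/28; d'=(-21−1·121/14)/(163/28)=-830/163
back: M3=-830/163
back: M2=121/14−5/28·-830/163=1557/163
back: M1=-16/5−1/5·1557/163=-833/163
M: M0=0, M1=-833/163, M2=1557/163, M3=-830/163, M4=0
seg 0: a=-3, c=M0/2=0, d=(M1−M0)/(6·3)=-833/2934, b=Δ0−h0·(2M0+M1)/6=4781/978
seg 1: a=4, c=M1/2=-833/326, d=(M2−M1)/(6·2)=1195/978, b=Δ1−h1·(2M1+M2)/6=-1358/489
seg 2: a=-2, c=M2/2=1557/326, d=(M3−M2)/(6·1)=-2387/978, b=Δ2−h2·(2M2+M3)/6=814/489
seg 3: a=2, c=M3/2=-415/163, d=(M4−M3)/(6·2)=415/978, b=Δ3−h3·(2M3+M4)/6=3809/978
t_q=7 → seg 3, τ=1; S=2+3809/978·τ+-415/163·τ²+415/978·τ³=615/163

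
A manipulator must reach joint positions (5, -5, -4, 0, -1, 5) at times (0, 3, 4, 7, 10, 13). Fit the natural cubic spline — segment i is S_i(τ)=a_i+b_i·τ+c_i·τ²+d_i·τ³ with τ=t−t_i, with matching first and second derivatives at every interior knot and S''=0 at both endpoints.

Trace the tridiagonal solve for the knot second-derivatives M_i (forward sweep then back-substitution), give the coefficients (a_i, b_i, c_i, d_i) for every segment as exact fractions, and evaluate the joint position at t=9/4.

  seg 0: a=5 b=-4192/849 c=0 d=454/2547
  seg 1: a=-5 b=-106/849 c=454/283 d=-407/849
  seg 2: a=-4 b=1397/849 c=47/283 d=-688/7641
  seg 3: a=0 b=179/849 c=-547/849 d=131/849
  seg 4: a=-1 b=434/849 c=632/849 d=-632/7641
S(9/4) = -36941/9056

Δ: Δ0=-10/3, Δ1=1, Δ2=4/3, Δ3=-1/3, Δ4=2
row 1: diag=8, rhs=26; c'=1/8, d'=13/4
row 2: denom=8−1·1/8=63/8; d'=(2−1·13/4)/(63/8)=-10/63
row 3: denom=12−3·8/21=76/7; d'=(-10−3·-10/63)/(76/7)=-50/57
row 4: denom=12−3·21/76=849/76; d'=(14−3·-50/57)/(849/76)=1264/849
back: M4=1264/849
back: M3=-50/57−21/76·1264/849=-1094/849
back: M2=-10/63−8/21·-1094/849=94/283
back: M1=13/4−1/8·94/283=908/283
M: M0=0, M1=908/283, M2=94/283, M3=-1094/849, M4=1264/849, M5=0
seg 0: a=5, c=M0/2=0, d=(M1−M0)/(6·3)=454/2547, b=Δ0−h0·(2M0+M1)/6=-4192/849
seg 1: a=-5, c=M1/2=454/283, d=(M2−M1)/(6·1)=-407/849, b=Δ1−h1·(2M1+M2)/6=-106/849
seg 2: a=-4, c=M2/2=47/283, d=(M3−M2)/(6·3)=-688/7641, b=Δ2−h2·(2M2+M3)/6=1397/849
seg 3: a=0, c=M3/2=-547/849, d=(M4−M3)/(6·3)=131/849, b=Δ3−h3·(2M3+M4)/6=179/849
seg 4: a=-1, c=M4/2=632/849, d=(M5−M4)/(6·3)=-632/7641, b=Δ4−h4·(2M4+M5)/6=434/849
t_q=9/4 → seg 0, τ=9/4; S=5+-4192/849·τ+0·τ²+454/2547·τ³=-36941/9056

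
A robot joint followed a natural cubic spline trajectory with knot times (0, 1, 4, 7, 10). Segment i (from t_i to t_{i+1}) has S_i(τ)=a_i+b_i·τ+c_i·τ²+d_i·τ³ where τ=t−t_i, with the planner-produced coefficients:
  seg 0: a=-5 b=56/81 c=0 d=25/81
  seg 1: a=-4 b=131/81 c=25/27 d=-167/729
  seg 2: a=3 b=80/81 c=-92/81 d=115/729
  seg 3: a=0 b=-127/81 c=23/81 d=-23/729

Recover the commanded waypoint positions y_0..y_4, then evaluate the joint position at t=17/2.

y_0=-5 y_1=-4 y_2=3 y_3=0 y_4=-3
S(17/2) = -131/72

y_0 = S_0(0) = a_0 = -5
y_1 = S_1(0) = a_1 = -4
y_2 = S_2(0) = a_2 = 3
y_3 = S_3(0) = a_3 = 0
y_4 = S_3(3) = -3
t_q=17/2 is in segment 3 (τ=3/2); S_3(τ)=-131/72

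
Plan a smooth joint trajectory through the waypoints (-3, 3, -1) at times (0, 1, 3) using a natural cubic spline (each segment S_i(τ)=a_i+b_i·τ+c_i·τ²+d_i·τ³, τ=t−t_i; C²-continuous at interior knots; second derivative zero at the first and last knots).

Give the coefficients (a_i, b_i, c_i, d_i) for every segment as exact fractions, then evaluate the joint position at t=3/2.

Δ: Δ0=6, Δ1=-2
row 1: diag=6, rhs=-48; c'=1/3, d'=-8
back: M1=-8
M: M0=0, M1=-8, M2=0
seg 0: a=-3, c=M0/2=0, d=(M1−M0)/(6·1)=-4/3, b=Δ0−h0·(2M0+M1)/6=22/3
seg 1: a=3, c=M1/2=-4, d=(M2−M1)/(6·2)=2/3, b=Δ1−h1·(2M1+M2)/6=10/3
t_q=3/2 → seg 1, τ=1/2; S=3+10/3·τ+-4·τ²+2/3·τ³=15/4

  seg 0: a=-3 b=22/3 c=0 d=-4/3
  seg 1: a=3 b=10/3 c=-4 d=2/3
S(3/2) = 15/4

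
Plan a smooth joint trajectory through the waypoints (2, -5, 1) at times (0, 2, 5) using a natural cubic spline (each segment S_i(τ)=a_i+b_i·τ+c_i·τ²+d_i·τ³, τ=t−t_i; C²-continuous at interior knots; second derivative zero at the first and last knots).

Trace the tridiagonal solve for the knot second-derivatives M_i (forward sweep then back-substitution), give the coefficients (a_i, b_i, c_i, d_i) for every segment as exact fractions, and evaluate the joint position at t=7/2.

Δ: Δ0=-7/2, Δ1=2
row 1: diag=10, rhs=33; c'=3/10, d'=33/10
back: M1=33/10
M: M0=0, M1=33/10, M2=0
seg 0: a=2, c=M0/2=0, d=(M1−M0)/(6·2)=11/40, b=Δ0−h0·(2M0+M1)/6=-23/5
seg 1: a=-5, c=M1/2=33/20, d=(M2−M1)/(6·3)=-11/60, b=Δ1−h1·(2M1+M2)/6=-13/10
t_q=7/2 → seg 1, τ=3/2; S=-5+-13/10·τ+33/20·τ²+-11/60·τ³=-617/160

  seg 0: a=2 b=-23/5 c=0 d=11/40
  seg 1: a=-5 b=-13/10 c=33/20 d=-11/60
S(7/2) = -617/160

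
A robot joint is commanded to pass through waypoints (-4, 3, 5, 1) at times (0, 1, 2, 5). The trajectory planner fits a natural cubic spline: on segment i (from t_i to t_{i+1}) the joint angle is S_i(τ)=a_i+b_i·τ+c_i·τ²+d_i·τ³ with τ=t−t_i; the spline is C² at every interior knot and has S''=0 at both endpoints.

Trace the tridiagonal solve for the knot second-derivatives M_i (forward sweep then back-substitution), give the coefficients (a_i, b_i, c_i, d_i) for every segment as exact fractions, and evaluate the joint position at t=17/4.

  seg 0: a=-4 b=761/93 c=0 d=-110/93
  seg 1: a=3 b=431/93 c=-110/31 d=85/93
  seg 2: a=5 b=26/93 c=-25/31 d=25/279
S(17/4) = 5093/1984

Δ: Δ0=7, Δ1=2, Δ2=-4/3
row 1: diag=4, rhs=-30; c'=1/4, d'=-15/2
row 2: denom=8−1·1/4=31/4; d'=(-20−1·-15/2)/(31/4)=-50/31
back: M2=-50/31
back: M1=-15/2−1/4·-50/31=-220/31
M: M0=0, M1=-220/31, M2=-50/31, M3=0
seg 0: a=-4, c=M0/2=0, d=(M1−M0)/(6·1)=-110/93, b=Δ0−h0·(2M0+M1)/6=761/93
seg 1: a=3, c=M1/2=-110/31, d=(M2−M1)/(6·1)=85/93, b=Δ1−h1·(2M1+M2)/6=431/93
seg 2: a=5, c=M2/2=-25/31, d=(M3−M2)/(6·3)=25/279, b=Δ2−h2·(2M2+M3)/6=26/93
t_q=17/4 → seg 2, τ=9/4; S=5+26/93·τ+-25/31·τ²+25/279·τ³=5093/1984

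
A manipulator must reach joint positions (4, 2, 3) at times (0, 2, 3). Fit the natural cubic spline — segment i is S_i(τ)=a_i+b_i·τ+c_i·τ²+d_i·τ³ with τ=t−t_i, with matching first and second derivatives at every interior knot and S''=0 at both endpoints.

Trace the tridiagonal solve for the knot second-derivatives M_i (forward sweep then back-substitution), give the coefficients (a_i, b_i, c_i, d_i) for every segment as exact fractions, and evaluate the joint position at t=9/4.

Δ: Δ0=-1, Δ1=1
row 1: diag=6, rhs=12; c'=1/6, d'=2
back: M1=2
M: M0=0, M1=2, M2=0
seg 0: a=4, c=M0/2=0, d=(M1−M0)/(6·2)=1/6, b=Δ0−h0·(2M0+M1)/6=-5/3
seg 1: a=2, c=M1/2=1, d=(M2−M1)/(6·1)=-1/3, b=Δ1−h1·(2M1+M2)/6=1/3
t_q=9/4 → seg 1, τ=1/4; S=2+1/3·τ+1·τ²+-1/3·τ³=137/64

  seg 0: a=4 b=-5/3 c=0 d=1/6
  seg 1: a=2 b=1/3 c=1 d=-1/3
S(9/4) = 137/64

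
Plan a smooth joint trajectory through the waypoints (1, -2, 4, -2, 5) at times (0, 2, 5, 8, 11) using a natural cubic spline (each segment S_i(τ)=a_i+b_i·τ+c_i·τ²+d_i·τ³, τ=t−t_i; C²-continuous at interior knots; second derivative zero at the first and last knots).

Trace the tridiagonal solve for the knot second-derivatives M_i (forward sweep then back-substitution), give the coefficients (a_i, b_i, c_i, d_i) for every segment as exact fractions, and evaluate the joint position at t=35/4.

Δ: Δ0=-3/2, Δ1=2, Δ2=-2, Δ3=7/3
row 1: diag=10, rhs=21; c'=3/10, d'=21/10
row 2: denom=12−3·3/10=111/10; d'=(-24−3·21/10)/(111/10)=-101/37
row 3: denom=12−3·10/37=414/37; d'=(26−3·-101/37)/(414/37)=55/18
back: M3=55/18
back: M2=-101/37−10/37·55/18=-32/9
back: M1=21/10−3/10·-32/9=19/6
M: M0=0, M1=19/6, M2=-32/9, M3=55/18, M4=0
seg 0: a=1, c=M0/2=0, d=(M1−M0)/(6·2)=19/72, b=Δ0−h0·(2M0+M1)/6=-23/9
seg 1: a=-2, c=M1/2=19/12, d=(M2−M1)/(6·3)=-121/324, b=Δ1−h1·(2M1+M2)/6=11/18
seg 2: a=4, c=M2/2=-16/9, d=(M3−M2)/(6·3)=119/324, b=Δ2−h2·(2M2+M3)/6=1/36
seg 3: a=-2, c=M3/2=55/36, d=(M4−M3)/(6·3)=-55/324, b=Δ3−h3·(2M3+M4)/6=-13/18
t_q=35/4 → seg 3, τ=3/4; S=-2+-13/18·τ+55/36·τ²+-55/324·τ³=-449/256

  seg 0: a=1 b=-23/9 c=0 d=19/72
  seg 1: a=-2 b=11/18 c=19/12 d=-121/324
  seg 2: a=4 b=1/36 c=-16/9 d=119/324
  seg 3: a=-2 b=-13/18 c=55/36 d=-55/324
S(35/4) = -449/256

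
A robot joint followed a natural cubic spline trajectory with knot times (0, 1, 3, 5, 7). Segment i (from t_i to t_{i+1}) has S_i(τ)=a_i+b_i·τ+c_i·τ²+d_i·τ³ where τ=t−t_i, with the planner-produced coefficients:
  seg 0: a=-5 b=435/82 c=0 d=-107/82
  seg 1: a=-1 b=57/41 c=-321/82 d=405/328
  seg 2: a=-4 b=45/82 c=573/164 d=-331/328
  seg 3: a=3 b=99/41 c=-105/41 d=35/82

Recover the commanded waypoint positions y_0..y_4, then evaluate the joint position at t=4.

y_0=-5 y_1=-1 y_2=-4 y_3=3 y_4=1
S(4) = -317/328

y_0 = S_0(0) = a_0 = -5
y_1 = S_1(0) = a_1 = -1
y_2 = S_2(0) = a_2 = -4
y_3 = S_3(0) = a_3 = 3
y_4 = S_3(2) = 1
t_q=4 is in segment 2 (τ=1); S_2(τ)=-317/328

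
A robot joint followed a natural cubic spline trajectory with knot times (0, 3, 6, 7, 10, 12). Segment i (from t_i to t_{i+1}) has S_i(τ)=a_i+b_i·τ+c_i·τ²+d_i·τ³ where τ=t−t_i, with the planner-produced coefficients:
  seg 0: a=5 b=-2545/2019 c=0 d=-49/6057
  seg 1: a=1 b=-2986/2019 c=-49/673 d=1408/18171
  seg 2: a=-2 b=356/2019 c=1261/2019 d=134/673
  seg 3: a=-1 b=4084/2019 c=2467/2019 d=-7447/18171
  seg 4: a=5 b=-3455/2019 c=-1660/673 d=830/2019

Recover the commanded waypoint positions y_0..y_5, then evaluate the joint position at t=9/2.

y_0=5 y_1=1 y_2=-2 y_3=-1 y_4=5 y_5=-5
S(9/2) = -3017/2692

y_0 = S_0(0) = a_0 = 5
y_1 = S_1(0) = a_1 = 1
y_2 = S_2(0) = a_2 = -2
y_3 = S_3(0) = a_3 = -1
y_4 = S_4(0) = a_4 = 5
y_5 = S_4(2) = -5
t_q=9/2 is in segment 1 (τ=3/2); S_1(τ)=-3017/2692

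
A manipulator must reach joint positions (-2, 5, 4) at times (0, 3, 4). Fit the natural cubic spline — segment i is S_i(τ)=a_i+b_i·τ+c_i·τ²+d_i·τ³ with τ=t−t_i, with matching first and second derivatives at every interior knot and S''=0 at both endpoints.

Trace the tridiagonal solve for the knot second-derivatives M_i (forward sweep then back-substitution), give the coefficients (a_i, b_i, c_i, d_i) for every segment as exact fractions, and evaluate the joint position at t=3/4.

  seg 0: a=-2 b=43/12 c=0 d=-5/36
  seg 1: a=5 b=-1/6 c=-5/4 d=5/12
S(3/4) = 161/256

Δ: Δ0=7/3, Δ1=-1
row 1: diag=8, rhs=-20; c'=1/8, d'=-5/2
back: M1=-5/2
M: M0=0, M1=-5/2, M2=0
seg 0: a=-2, c=M0/2=0, d=(M1−M0)/(6·3)=-5/36, b=Δ0−h0·(2M0+M1)/6=43/12
seg 1: a=5, c=M1/2=-5/4, d=(M2−M1)/(6·1)=5/12, b=Δ1−h1·(2M1+M2)/6=-1/6
t_q=3/4 → seg 0, τ=3/4; S=-2+43/12·τ+0·τ²+-5/36·τ³=161/256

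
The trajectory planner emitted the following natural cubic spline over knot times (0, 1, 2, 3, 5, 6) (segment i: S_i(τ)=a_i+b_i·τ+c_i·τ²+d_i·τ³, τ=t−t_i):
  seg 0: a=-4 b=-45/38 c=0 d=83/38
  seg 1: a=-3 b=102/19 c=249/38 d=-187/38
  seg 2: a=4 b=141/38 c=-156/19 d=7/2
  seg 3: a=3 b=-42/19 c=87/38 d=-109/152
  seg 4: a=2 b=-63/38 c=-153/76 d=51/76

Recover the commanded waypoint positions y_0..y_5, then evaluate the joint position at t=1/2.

y_0 = S_0(0) = a_0 = -4
y_1 = S_1(0) = a_1 = -3
y_2 = S_2(0) = a_2 = 4
y_3 = S_3(0) = a_3 = 3
y_4 = S_4(0) = a_4 = 2
y_5 = S_4(1) = -1
t_q=1/2 is in segment 0 (τ=1/2); S_0(τ)=-1313/304

y_0=-4 y_1=-3 y_2=4 y_3=3 y_4=2 y_5=-1
S(1/2) = -1313/304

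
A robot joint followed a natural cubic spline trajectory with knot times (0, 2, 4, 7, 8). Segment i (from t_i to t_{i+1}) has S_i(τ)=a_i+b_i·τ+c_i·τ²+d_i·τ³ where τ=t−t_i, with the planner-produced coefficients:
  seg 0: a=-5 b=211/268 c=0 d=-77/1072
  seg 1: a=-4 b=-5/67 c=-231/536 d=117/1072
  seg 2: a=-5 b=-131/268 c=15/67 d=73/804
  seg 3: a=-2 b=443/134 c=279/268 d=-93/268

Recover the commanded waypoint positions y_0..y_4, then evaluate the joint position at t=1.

y_0=-5 y_1=-4 y_2=-5 y_3=-2 y_4=2
S(1) = -4593/1072

y_0 = S_0(0) = a_0 = -5
y_1 = S_1(0) = a_1 = -4
y_2 = S_2(0) = a_2 = -5
y_3 = S_3(0) = a_3 = -2
y_4 = S_3(1) = 2
t_q=1 is in segment 0 (τ=1); S_0(τ)=-4593/1072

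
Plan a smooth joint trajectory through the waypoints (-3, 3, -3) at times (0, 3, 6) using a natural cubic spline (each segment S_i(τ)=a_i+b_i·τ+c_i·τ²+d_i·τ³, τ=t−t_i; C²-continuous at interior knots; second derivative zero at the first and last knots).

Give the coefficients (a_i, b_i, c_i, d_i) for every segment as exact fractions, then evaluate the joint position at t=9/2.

  seg 0: a=-3 b=3 c=0 d=-1/9
  seg 1: a=3 b=0 c=-1 d=1/9
S(9/2) = 9/8

Δ: Δ0=2, Δ1=-2
row 1: diag=12, rhs=-24; c'=1/4, d'=-2
back: M1=-2
M: M0=0, M1=-2, M2=0
seg 0: a=-3, c=M0/2=0, d=(M1−M0)/(6·3)=-1/9, b=Δ0−h0·(2M0+M1)/6=3
seg 1: a=3, c=M1/2=-1, d=(M2−M1)/(6·3)=1/9, b=Δ1−h1·(2M1+M2)/6=0
t_q=9/2 → seg 1, τ=3/2; S=3+0·τ+-1·τ²+1/9·τ³=9/8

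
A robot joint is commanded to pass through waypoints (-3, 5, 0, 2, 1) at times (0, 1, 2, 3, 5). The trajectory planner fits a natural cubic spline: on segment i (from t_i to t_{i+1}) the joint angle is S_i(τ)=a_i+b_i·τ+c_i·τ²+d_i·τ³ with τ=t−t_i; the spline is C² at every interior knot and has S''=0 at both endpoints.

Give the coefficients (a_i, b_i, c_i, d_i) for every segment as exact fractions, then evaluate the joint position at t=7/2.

Δ: Δ0=8, Δ1=-5, Δ2=2, Δ3=-1/2
row 1: diag=4, rhs=-78; c'=1/4, d'=-39/2
row 2: denom=4−1·1/4=15/4; d'=(42−1·-39/2)/(15/4)=82/5
row 3: denom=6−1·4/15=86/15; d'=(-15−1·82/5)/(86/15)=-471/86
back: M3=-471/86
back: M2=82/5−4/15·-471/86=768/43
back: M1=-39/2−1/4·768/43=-2061/86
M: M0=0, M1=-2061/86, M2=768/43, M3=-471/86, M4=0
seg 0: a=-3, c=M0/2=0, d=(M1−M0)/(6·1)=-687/172, b=Δ0−h0·(2M0+M1)/6=2063/172
seg 1: a=5, c=M1/2=-2061/172, d=(M2−M1)/(6·1)=1199/172, b=Δ1−h1·(2M1+M2)/6=1/86
seg 2: a=0, c=M2/2=384/43, d=(M3−M2)/(6·1)=-669/172, b=Δ2−h2·(2M2+M3)/6=-523/172
seg 3: a=2, c=M3/2=-471/172, d=(M4−M3)/(6·2)=157/344, b=Δ3−h3·(2M3+M4)/6=271/86
t_q=7/2 → seg 3, τ=1/2; S=2+271/86·τ+-471/172·τ²+157/344·τ³=8113/2752

  seg 0: a=-3 b=2063/172 c=0 d=-687/172
  seg 1: a=5 b=1/86 c=-2061/172 d=1199/172
  seg 2: a=0 b=-523/172 c=384/43 d=-669/172
  seg 3: a=2 b=271/86 c=-471/172 d=157/344
S(7/2) = 8113/2752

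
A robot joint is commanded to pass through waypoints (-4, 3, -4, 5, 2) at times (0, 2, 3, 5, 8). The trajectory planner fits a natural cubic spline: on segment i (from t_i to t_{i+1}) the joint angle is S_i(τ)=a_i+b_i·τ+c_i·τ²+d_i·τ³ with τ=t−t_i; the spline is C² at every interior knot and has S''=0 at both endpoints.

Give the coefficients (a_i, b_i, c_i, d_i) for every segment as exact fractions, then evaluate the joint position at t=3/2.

Δ: Δ0=7/2, Δ1=-7, Δ2=9/2, Δ3=-1
row 1: diag=6, rhs=-63; c'=1/6, d'=-21/2
row 2: denom=6−1·1/6=35/6; d'=(69−1·-21/2)/(35/6)=477/35
row 3: denom=10−2·12/35=326/35; d'=(-33−2·477/35)/(326/35)=-2109/326
back: M3=-2109/326
back: M2=477/35−12/35·-2109/326=2583/163
back: M1=-21/2−1/6·2583/163=-2142/163
M: M0=0, M1=-2142/163, M2=2583/163, M3=-2109/326, M4=0
seg 0: a=-4, c=M0/2=0, d=(M1−M0)/(6·2)=-357/326, b=Δ0−h0·(2M0+M1)/6=2569/326
seg 1: a=3, c=M1/2=-1071/163, d=(M2−M1)/(6·1)=1575/326, b=Δ1−h1·(2M1+M2)/6=-1715/326
seg 2: a=-4, c=M2/2=2583/326, d=(M3−M2)/(6·2)=-2425/1304, b=Δ2−h2·(2M2+M3)/6=-637/163
seg 3: a=5, c=M3/2=-2109/652, d=(M4−M3)/(6·3)=703/1956, b=Δ3−h3·(2M3+M4)/6=1783/326
t_q=3/2 → seg 0, τ=3/2; S=-4+2569/326·τ+0·τ²+-357/326·τ³=10757/2608

  seg 0: a=-4 b=2569/326 c=0 d=-357/326
  seg 1: a=3 b=-1715/326 c=-1071/163 d=1575/326
  seg 2: a=-4 b=-637/163 c=2583/326 d=-2425/1304
  seg 3: a=5 b=1783/326 c=-2109/652 d=703/1956
S(3/2) = 10757/2608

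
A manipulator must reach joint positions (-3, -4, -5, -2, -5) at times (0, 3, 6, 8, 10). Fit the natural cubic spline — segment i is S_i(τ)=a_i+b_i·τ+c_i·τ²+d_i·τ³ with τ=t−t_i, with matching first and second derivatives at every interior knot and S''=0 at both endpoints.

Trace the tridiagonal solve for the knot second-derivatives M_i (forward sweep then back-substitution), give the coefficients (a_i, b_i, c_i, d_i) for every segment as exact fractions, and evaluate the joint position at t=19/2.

Δ: Δ0=-1/3, Δ1=-1/3, Δ2=3/2, Δ3=-3/2
row 1: diag=12, rhs=0; c'=1/4, d'=0
row 2: denom=10−3·1/4=37/4; d'=(11−3·0)/(37/4)=44/37
row 3: denom=8−2·8/37=280/37; d'=(-18−2·44/37)/(280/37)=-377/140
back: M3=-377/140
back: M2=44/37−8/37·-377/140=62/35
back: M1=0−1/4·62/35=-31/70
M: M0=0, M1=-31/70, M2=62/35, M3=-377/140, M4=0
seg 0: a=-3, c=M0/2=0, d=(M1−M0)/(6·3)=-31/1260, b=Δ0−h0·(2M0+M1)/6=-47/420
seg 1: a=-4, c=M1/2=-31/140, d=(M2−M1)/(6·3)=31/252, b=Δ1−h1·(2M1+M2)/6=-163/210
seg 2: a=-5, c=M2/2=31/35, d=(M3−M2)/(6·2)=-125/336, b=Δ2−h2·(2M2+M3)/6=73/60
seg 3: a=-2, c=M3/2=-377/280, d=(M4−M3)/(6·2)=377/1680, b=Δ3−h3·(2M3+M4)/6=31/105
t_q=19/2 → seg 3, τ=3/2; S=-2+31/105·τ+-377/280·τ²+377/1680·τ³=-3431/896

  seg 0: a=-3 b=-47/420 c=0 d=-31/1260
  seg 1: a=-4 b=-163/210 c=-31/140 d=31/252
  seg 2: a=-5 b=73/60 c=31/35 d=-125/336
  seg 3: a=-2 b=31/105 c=-377/280 d=377/1680
S(19/2) = -3431/896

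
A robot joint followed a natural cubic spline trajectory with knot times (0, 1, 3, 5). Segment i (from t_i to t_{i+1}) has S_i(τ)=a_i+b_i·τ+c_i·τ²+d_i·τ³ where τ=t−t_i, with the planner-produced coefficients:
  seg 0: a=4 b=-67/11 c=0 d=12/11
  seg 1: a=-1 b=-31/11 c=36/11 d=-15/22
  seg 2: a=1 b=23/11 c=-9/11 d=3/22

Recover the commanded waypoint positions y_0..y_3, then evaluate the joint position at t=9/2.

y_0=4 y_1=-1 y_2=1 y_3=3
S(9/2) = 485/176

y_0 = S_0(0) = a_0 = 4
y_1 = S_1(0) = a_1 = -1
y_2 = S_2(0) = a_2 = 1
y_3 = S_2(2) = 3
t_q=9/2 is in segment 2 (τ=3/2); S_2(τ)=485/176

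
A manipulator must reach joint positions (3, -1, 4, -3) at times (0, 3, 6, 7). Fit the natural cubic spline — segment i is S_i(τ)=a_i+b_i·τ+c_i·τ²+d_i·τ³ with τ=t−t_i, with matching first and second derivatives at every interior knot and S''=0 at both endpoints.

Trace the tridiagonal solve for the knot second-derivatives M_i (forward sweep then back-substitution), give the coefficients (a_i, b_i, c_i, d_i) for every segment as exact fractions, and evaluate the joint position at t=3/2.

Δ: Δ0=-4/3, Δ1=5/3, Δ2=-7
row 1: diag=12, rhs=18; c'=1/4, d'=3/2
row 2: denom=8−3·1/4=29/4; d'=(-52−3·3/2)/(29/4)=-226/29
back: M2=-226/29
back: M1=3/2−1/4·-226/29=100/29
M: M0=0, M1=100/29, M2=-226/29, M3=0
seg 0: a=3, c=M0/2=0, d=(M1−M0)/(6·3)=50/261, b=Δ0−h0·(2M0+M1)/6=-266/87
seg 1: a=-1, c=M1/2=50/29, d=(M2−M1)/(6·3)=-163/261, b=Δ1−h1·(2M1+M2)/6=184/87
seg 2: a=4, c=M2/2=-113/29, d=(M3−M2)/(6·1)=113/87, b=Δ2−h2·(2M2+M3)/6=-383/87
t_q=3/2 → seg 0, τ=3/2; S=3+-266/87·τ+0·τ²+50/261·τ³=-109/116

  seg 0: a=3 b=-266/87 c=0 d=50/261
  seg 1: a=-1 b=184/87 c=50/29 d=-163/261
  seg 2: a=4 b=-383/87 c=-113/29 d=113/87
S(3/2) = -109/116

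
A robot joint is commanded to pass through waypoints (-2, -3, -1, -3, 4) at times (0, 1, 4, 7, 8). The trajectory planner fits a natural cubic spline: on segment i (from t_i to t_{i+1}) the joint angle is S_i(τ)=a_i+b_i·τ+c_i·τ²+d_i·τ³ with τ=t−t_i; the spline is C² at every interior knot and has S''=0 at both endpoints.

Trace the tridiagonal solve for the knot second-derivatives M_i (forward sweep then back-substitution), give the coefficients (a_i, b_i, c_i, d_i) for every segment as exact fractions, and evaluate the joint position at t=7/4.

Δ: Δ0=-1, Δ1=2/3, Δ2=-2/3, Δ3=7
row 1: diag=8, rhs=10; c'=3/8, d'=5/4
row 2: denom=12−3·3/8=87/8; d'=(-8−3·5/4)/(87/8)=-94/87
row 3: denom=8−3·8/29=208/29; d'=(46−3·-94/87)/(208/29)=357/52
back: M3=357/52
back: M2=-94/87−8/29·357/52=-116/39
back: M1=5/4−3/8·-116/39=123/52
M: M0=0, M1=123/52, M2=-116/39, M3=357/52, M4=0
seg 0: a=-2, c=M0/2=0, d=(M1−M0)/(6·1)=41/104, b=Δ0−h0·(2M0+M1)/6=-145/104
seg 1: a=-3, c=M1/2=123/104, d=(M2−M1)/(6·3)=-833/2808, b=Δ1−h1·(2M1+M2)/6=-11/52
seg 2: a=-1, c=M2/2=-58/39, d=(M3−M2)/(6·3)=1535/2808, b=Δ2−h2·(2M2+M3)/6=-9/8
seg 3: a=-3, c=M3/2=357/104, d=(M4−M3)/(6·1)=-119/104, b=Δ3−h3·(2M3+M4)/6=245/52
t_q=7/4 → seg 1, τ=3/4; S=-3+-11/52·τ+123/104·τ²+-833/2808·τ³=-17429/6656

  seg 0: a=-2 b=-145/104 c=0 d=41/104
  seg 1: a=-3 b=-11/52 c=123/104 d=-833/2808
  seg 2: a=-1 b=-9/8 c=-58/39 d=1535/2808
  seg 3: a=-3 b=245/52 c=357/104 d=-119/104
S(7/4) = -17429/6656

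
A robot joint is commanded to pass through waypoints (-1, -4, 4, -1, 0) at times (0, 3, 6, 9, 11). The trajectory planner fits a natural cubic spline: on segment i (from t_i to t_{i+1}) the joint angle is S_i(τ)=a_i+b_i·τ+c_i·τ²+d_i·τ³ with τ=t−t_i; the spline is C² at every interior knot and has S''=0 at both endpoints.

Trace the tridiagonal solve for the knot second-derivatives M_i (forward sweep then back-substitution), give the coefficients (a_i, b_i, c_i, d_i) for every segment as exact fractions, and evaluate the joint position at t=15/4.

Δ: Δ0=-1, Δ1=8/3, Δ2=-5/3, Δ3=1/2
row 1: diag=12, rhs=22; c'=1/4, d'=11/6
row 2: denom=12−3·1/4=45/4; d'=(-26−3·11/6)/(45/4)=-14/5
row 3: denom=10−3·4/15=46/5; d'=(13−3·-14/5)/(46/5)=107/46
back: M3=107/46
back: M2=-14/5−4/15·107/46=-236/69
back: M1=11/6−1/4·-236/69=371/138
M: M0=0, M1=371/138, M2=-236/69, M3=107/46, M4=0
seg 0: a=-1, c=M0/2=0, d=(M1−M0)/(6·3)=371/2484, b=Δ0−h0·(2M0+M1)/6=-647/276
seg 1: a=-4, c=M1/2=371/276, d=(M2−M1)/(6·3)=-281/828, b=Δ1−h1·(2M1+M2)/6=233/138
seg 2: a=4, c=M2/2=-118/69, d=(M3−M2)/(6·3)=793/2484, b=Δ2−h2·(2M2+M3)/6=163/276
seg 3: a=-1, c=M3/2=107/92, d=(M4−M3)/(6·2)=-107/552, b=Δ3−h3·(2M3+M4)/6=-145/138
t_q=15/4 → seg 1, τ=3/4; S=-4+233/138·τ+371/276·τ²+-281/828·τ³=-12487/5888

  seg 0: a=-1 b=-647/276 c=0 d=371/2484
  seg 1: a=-4 b=233/138 c=371/276 d=-281/828
  seg 2: a=4 b=163/276 c=-118/69 d=793/2484
  seg 3: a=-1 b=-145/138 c=107/92 d=-107/552
S(15/4) = -12487/5888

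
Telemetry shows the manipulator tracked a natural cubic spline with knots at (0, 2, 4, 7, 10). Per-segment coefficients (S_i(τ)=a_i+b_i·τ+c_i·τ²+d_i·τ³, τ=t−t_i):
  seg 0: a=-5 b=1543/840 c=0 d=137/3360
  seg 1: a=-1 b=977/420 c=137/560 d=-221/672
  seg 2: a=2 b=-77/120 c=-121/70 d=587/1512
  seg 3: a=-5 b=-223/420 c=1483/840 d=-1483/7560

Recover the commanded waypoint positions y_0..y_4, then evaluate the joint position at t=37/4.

y_0 = S_0(0) = a_0 = -5
y_1 = S_1(0) = a_1 = -1
y_2 = S_2(0) = a_2 = 2
y_3 = S_3(0) = a_3 = -5
y_4 = S_3(3) = 4
t_q=37/4 is in segment 3 (τ=9/4); S_3(τ)=1823/3584

y_0=-5 y_1=-1 y_2=2 y_3=-5 y_4=4
S(37/4) = 1823/3584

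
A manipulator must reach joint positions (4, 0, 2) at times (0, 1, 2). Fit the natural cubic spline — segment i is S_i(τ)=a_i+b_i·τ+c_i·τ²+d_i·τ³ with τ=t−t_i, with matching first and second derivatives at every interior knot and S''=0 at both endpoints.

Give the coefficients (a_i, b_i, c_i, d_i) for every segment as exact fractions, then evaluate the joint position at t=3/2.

  seg 0: a=4 b=-11/2 c=0 d=3/2
  seg 1: a=0 b=-1 c=9/2 d=-3/2
S(3/2) = 7/16

Δ: Δ0=-4, Δ1=2
row 1: diag=4, rhs=36; c'=1/4, d'=9
back: M1=9
M: M0=0, M1=9, M2=0
seg 0: a=4, c=M0/2=0, d=(M1−M0)/(6·1)=3/2, b=Δ0−h0·(2M0+M1)/6=-11/2
seg 1: a=0, c=M1/2=9/2, d=(M2−M1)/(6·1)=-3/2, b=Δ1−h1·(2M1+M2)/6=-1
t_q=3/2 → seg 1, τ=1/2; S=0+-1·τ+9/2·τ²+-3/2·τ³=7/16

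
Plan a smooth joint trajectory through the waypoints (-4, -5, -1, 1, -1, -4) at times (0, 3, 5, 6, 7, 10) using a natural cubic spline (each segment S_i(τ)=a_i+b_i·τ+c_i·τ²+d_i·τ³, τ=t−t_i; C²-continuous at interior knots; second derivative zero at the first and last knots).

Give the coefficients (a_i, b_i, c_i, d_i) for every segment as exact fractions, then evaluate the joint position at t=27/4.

  seg 0: a=-4 b=-200/207 c=0 d=131/1863
  seg 1: a=-5 b=193/207 c=131/207 d=-41/828
  seg 2: a=-1 b=66/23 c=139/414 d=-499/414
  seg 3: a=1 b=-31/414 c=-679/207 d=187/138
  seg 4: a=-1 b=-532/207 c=325/414 d=-325/3726
S(27/4) = -2911/8832

Δ: Δ0=-1/3, Δ1=2, Δ2=2, Δ3=-2, Δ4=-1
row 1: diag=10, rhs=14; c'=1/5, d'=7/5
row 2: denom=6−2·1/5=28/5; d'=(0−2·7/5)/(28/5)=-1/2
row 3: denom=4−1·5/28=107/28; d'=(-24−1·-1/2)/(107/28)=-658/107
row 4: denom=8−1·28/107=828/107; d'=(6−1·-658/107)/(828/107)=325/207
back: M4=325/207
back: M3=-658/107−28/107·325/207=-1358/207
back: M2=-1/2−5/28·-1358/207=139/207
back: M1=7/5−1/5·139/207=262/207
M: M0=0, M1=262/207, M2=139/207, M3=-1358/207, M4=325/207, M5=0
seg 0: a=-4, c=M0/2=0, d=(M1−M0)/(6·3)=131/1863, b=Δ0−h0·(2M0+M1)/6=-200/207
seg 1: a=-5, c=M1/2=131/207, d=(M2−M1)/(6·2)=-41/828, b=Δ1−h1·(2M1+M2)/6=193/207
seg 2: a=-1, c=M2/2=139/414, d=(M3−M2)/(6·1)=-499/414, b=Δ2−h2·(2M2+M3)/6=66/23
seg 3: a=1, c=M3/2=-679/207, d=(M4−M3)/(6·1)=187/138, b=Δ3−h3·(2M3+M4)/6=-31/414
seg 4: a=-1, c=M4/2=325/414, d=(M5−M4)/(6·3)=-325/3726, b=Δ4−h4·(2M4+M5)/6=-532/207
t_q=27/4 → seg 3, τ=3/4; S=1+-31/414·τ+-679/207·τ²+187/138·τ³=-2911/8832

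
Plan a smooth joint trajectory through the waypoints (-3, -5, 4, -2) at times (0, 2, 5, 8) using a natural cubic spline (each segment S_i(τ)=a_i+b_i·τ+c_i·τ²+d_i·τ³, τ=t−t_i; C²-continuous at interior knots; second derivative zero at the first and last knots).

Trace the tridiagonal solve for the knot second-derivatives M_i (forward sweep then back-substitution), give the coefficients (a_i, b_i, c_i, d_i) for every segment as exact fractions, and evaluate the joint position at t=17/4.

  seg 0: a=-3 b=-79/37 c=0 d=21/74
  seg 1: a=-5 b=47/37 c=63/37 d=-125/333
  seg 2: a=4 b=50/37 c=-62/37 d=62/333
S(17/4) = 5215/2368

Δ: Δ0=-1, Δ1=3, Δ2=-2
row 1: diag=10, rhs=24; c'=3/10, d'=12/5
row 2: denom=12−3·3/10=111/10; d'=(-30−3·12/5)/(111/10)=-124/37
back: M2=-124/37
back: M1=12/5−3/10·-124/37=126/37
M: M0=0, M1=126/37, M2=-124/37, M3=0
seg 0: a=-3, c=M0/2=0, d=(M1−M0)/(6·2)=21/74, b=Δ0−h0·(2M0+M1)/6=-79/37
seg 1: a=-5, c=M1/2=63/37, d=(M2−M1)/(6·3)=-125/333, b=Δ1−h1·(2M1+M2)/6=47/37
seg 2: a=4, c=M2/2=-62/37, d=(M3−M2)/(6·3)=62/333, b=Δ2−h2·(2M2+M3)/6=50/37
t_q=17/4 → seg 1, τ=9/4; S=-5+47/37·τ+63/37·τ²+-125/333·τ³=5215/2368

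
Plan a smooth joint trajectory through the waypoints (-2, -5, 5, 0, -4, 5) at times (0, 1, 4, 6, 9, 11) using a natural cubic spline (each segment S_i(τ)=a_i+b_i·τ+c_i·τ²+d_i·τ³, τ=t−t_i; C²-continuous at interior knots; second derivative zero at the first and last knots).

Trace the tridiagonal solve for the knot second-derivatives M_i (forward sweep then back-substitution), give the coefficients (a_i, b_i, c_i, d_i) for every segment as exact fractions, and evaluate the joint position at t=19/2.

Δ: Δ0=-3, Δ1=10/3, Δ2=-5/2, Δ3=-4/3, Δ4=9/2
row 1: diag=8, rhs=38; c'=3/8, d'=19/4
row 2: denom=10−3·3/8=71/8; d'=(-35−3·19/4)/(71/8)=-394/71
row 3: denom=10−2·16/71=678/71; d'=(7−2·-394/71)/(678/71)=1285/678
row 4: denom=10−3·71/226=2047/226; d'=(35−3·1285/678)/(2047/226)=6625/2047
back: M4=6625/2047
back: M3=1285/678−71/226·6625/2047=5395/6141
back: M2=-394/71−16/71·5395/6141=-35294/6141
back: M1=19/4−3/8·-35294/6141=14135/2047
M: M0=0, M1=14135/2047, M2=-35294/6141, M3=5395/6141, M4=6625/2047, M5=0
seg 0: a=-2, c=M0/2=0, d=(M1−M0)/(6·1)=14135/12282, b=Δ0−h0·(2M0+M1)/6=-50981/12282
seg 1: a=-5, c=M1/2=14135/4094, d=(M2−M1)/(6·3)=-77699/110538, b=Δ1−h1·(2M1+M2)/6=-4288/6141
seg 2: a=5, c=M2/2=-17647/6141, d=(M3−M2)/(6·2)=4521/8188, b=Δ2−h2·(2M2+M3)/6=12757/12282
seg 3: a=0, c=M3/2=5395/12282, d=(M4−M3)/(6·3)=7240/55269, b=Δ3−h3·(2M3+M4)/6=-47041/12282
seg 4: a=-4, c=M4/2=6625/4094, d=(M5−M4)/(6·2)=-6625/24564, b=Δ4−h4·(2M4+M5)/6=28769/12282
t_q=19/2 → seg 4, τ=1/2; S=-4+28769/12282·τ+6625/4094·τ²+-6625/24564·τ³=-161007/65504

  seg 0: a=-2 b=-50981/12282 c=0 d=14135/12282
  seg 1: a=-5 b=-4288/6141 c=14135/4094 d=-77699/110538
  seg 2: a=5 b=12757/12282 c=-17647/6141 d=4521/8188
  seg 3: a=0 b=-47041/12282 c=5395/12282 d=7240/55269
  seg 4: a=-4 b=28769/12282 c=6625/4094 d=-6625/24564
S(19/2) = -161007/65504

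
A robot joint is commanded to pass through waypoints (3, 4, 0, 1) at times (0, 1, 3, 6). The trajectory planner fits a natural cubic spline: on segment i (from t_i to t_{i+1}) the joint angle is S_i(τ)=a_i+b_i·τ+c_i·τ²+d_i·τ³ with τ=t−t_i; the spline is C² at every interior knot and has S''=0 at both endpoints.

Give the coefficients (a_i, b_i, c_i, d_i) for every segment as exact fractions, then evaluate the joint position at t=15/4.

Δ: Δ0=1, Δ1=-2, Δ2=1/3
row 1: diag=6, rhs=-18; c'=1/3, d'=-3
row 2: denom=10−2·1/3=28/3; d'=(14−2·-3)/(28/3)=15/7
back: M2=15/7
back: M1=-3−1/3·15/7=-26/7
M: M0=0, M1=-26/7, M2=15/7, M3=0
seg 0: a=3, c=M0/2=0, d=(M1−M0)/(6·1)=-13/21, b=Δ0−h0·(2M0+M1)/6=34/21
seg 1: a=4, c=M1/2=-13/7, d=(M2−M1)/(6·2)=41/84, b=Δ1−h1·(2M1+M2)/6=-5/21
seg 2: a=0, c=M2/2=15/14, d=(M3−M2)/(6·3)=-5/42, b=Δ2−h2·(2M2+M3)/6=-38/21
t_q=15/4 → seg 2, τ=3/4; S=0+-38/21·τ+15/14·τ²+-5/42·τ³=-103/128

  seg 0: a=3 b=34/21 c=0 d=-13/21
  seg 1: a=4 b=-5/21 c=-13/7 d=41/84
  seg 2: a=0 b=-38/21 c=15/14 d=-5/42
S(15/4) = -103/128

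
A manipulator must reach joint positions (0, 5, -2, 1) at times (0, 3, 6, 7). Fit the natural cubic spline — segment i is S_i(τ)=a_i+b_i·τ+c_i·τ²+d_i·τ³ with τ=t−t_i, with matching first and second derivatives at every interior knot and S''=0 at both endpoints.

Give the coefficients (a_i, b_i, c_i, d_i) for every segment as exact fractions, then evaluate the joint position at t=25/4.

  seg 0: a=0 b=289/87 c=0 d=-16/87
  seg 1: a=5 b=-143/87 c=-48/29 d=124/261
  seg 2: a=-2 b=109/87 c=76/29 d=-76/87
S(25/4) = -713/464

Δ: Δ0=5/3, Δ1=-7/3, Δ2=3
row 1: diag=12, rhs=-24; c'=1/4, d'=-2
row 2: denom=8−3·1/4=29/4; d'=(32−3·-2)/(29/4)=152/29
back: M2=152/29
back: M1=-2−1/4·152/29=-96/29
M: M0=0, M1=-96/29, M2=152/29, M3=0
seg 0: a=0, c=M0/2=0, d=(M1−M0)/(6·3)=-16/87, b=Δ0−h0·(2M0+M1)/6=289/87
seg 1: a=5, c=M1/2=-48/29, d=(M2−M1)/(6·3)=124/261, b=Δ1−h1·(2M1+M2)/6=-143/87
seg 2: a=-2, c=M2/2=76/29, d=(M3−M2)/(6·1)=-76/87, b=Δ2−h2·(2M2+M3)/6=109/87
t_q=25/4 → seg 2, τ=1/4; S=-2+109/87·τ+76/29·τ²+-76/87·τ³=-713/464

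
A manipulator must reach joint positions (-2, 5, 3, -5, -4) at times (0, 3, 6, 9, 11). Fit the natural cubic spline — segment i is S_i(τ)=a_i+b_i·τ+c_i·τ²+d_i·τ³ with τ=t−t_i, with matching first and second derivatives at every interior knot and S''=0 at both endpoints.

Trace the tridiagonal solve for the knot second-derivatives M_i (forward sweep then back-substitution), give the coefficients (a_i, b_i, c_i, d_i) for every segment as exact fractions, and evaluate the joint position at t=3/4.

Δ: Δ0=7/3, Δ1=-2/3, Δ2=-8/3, Δ3=1/2
row 1: diag=12, rhs=-18; c'=1/4, d'=-3/2
row 2: denom=12−3·1/4=45/4; d'=(-12−3·-3/2)/(45/4)=-2/3
row 3: denom=10−3·4/15=46/5; d'=(19−3·-2/3)/(46/5)=105/46
back: M3=105/46
back: M2=-2/3−4/15·105/46=-88/69
back: M1=-3/2−1/4·-88/69=-163/138
M: M0=0, M1=-163/138, M2=-88/69, M3=105/46, M4=0
seg 0: a=-2, c=M0/2=0, d=(M1−M0)/(6·3)=-163/2484, b=Δ0−h0·(2M0+M1)/6=269/92
seg 1: a=5, c=M1/2=-163/276, d=(M2−M1)/(6·3)=-13/2484, b=Δ1−h1·(2M1+M2)/6=53/46
seg 2: a=3, c=M2/2=-44/69, d=(M3−M2)/(6·3)=491/2484, b=Δ2−h2·(2M2+M3)/6=-233/92
seg 3: a=-5, c=M3/2=105/92, d=(M4−M3)/(6·2)=-35/184, b=Δ3−h3·(2M3+M4)/6=-47/46
t_q=3/4 → seg 0, τ=3/4; S=-2+269/92·τ+0·τ²+-163/2484·τ³=973/5888

  seg 0: a=-2 b=269/92 c=0 d=-163/2484
  seg 1: a=5 b=53/46 c=-163/276 d=-13/2484
  seg 2: a=3 b=-233/92 c=-44/69 d=491/2484
  seg 3: a=-5 b=-47/46 c=105/92 d=-35/184
S(3/4) = 973/5888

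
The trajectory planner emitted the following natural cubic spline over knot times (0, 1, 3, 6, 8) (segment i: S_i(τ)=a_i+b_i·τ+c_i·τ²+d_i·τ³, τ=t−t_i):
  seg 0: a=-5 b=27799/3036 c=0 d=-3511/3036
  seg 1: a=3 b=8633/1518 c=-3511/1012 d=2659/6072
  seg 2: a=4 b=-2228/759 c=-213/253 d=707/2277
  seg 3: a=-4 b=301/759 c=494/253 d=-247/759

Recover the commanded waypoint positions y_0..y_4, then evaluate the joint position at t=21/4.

y_0=-5 y_1=3 y_2=4 y_3=-4 y_4=2
S(21/4) = -53921/16192

y_0 = S_0(0) = a_0 = -5
y_1 = S_1(0) = a_1 = 3
y_2 = S_2(0) = a_2 = 4
y_3 = S_3(0) = a_3 = -4
y_4 = S_3(2) = 2
t_q=21/4 is in segment 2 (τ=9/4); S_2(τ)=-53921/16192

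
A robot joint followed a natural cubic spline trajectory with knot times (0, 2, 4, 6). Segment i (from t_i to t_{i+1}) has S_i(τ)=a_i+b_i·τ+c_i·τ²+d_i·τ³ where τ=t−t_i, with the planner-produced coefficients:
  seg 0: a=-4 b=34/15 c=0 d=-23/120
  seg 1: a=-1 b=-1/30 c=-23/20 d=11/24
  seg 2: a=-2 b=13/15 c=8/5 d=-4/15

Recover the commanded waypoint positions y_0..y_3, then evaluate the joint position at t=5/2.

y_0=-4 y_1=-1 y_2=-2 y_3=4
S(5/2) = -399/320

y_0 = S_0(0) = a_0 = -4
y_1 = S_1(0) = a_1 = -1
y_2 = S_2(0) = a_2 = -2
y_3 = S_2(2) = 4
t_q=5/2 is in segment 1 (τ=1/2); S_1(τ)=-399/320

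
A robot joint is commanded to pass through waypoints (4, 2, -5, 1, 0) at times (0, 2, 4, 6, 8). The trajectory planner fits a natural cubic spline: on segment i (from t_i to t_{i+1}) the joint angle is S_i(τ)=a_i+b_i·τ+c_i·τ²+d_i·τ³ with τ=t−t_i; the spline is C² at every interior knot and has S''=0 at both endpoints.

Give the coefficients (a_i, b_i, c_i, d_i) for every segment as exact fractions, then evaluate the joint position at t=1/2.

  seg 0: a=4 b=11/56 c=0 d=-67/224
  seg 1: a=2 b=-95/28 c=-201/112 d=195/224
  seg 2: a=-5 b=-1/8 c=24/7 d=-209/224
  seg 3: a=1 b=67/28 c=-243/112 d=81/224
S(1/2) = 7277/1792

Δ: Δ0=-1, Δ1=-7/2, Δ2=3, Δ3=-1/2
row 1: diag=8, rhs=-15; c'=1/4, d'=-15/8
row 2: denom=8−2·1/4=15/2; d'=(39−2·-15/8)/(15/2)=57/10
row 3: denom=8−2·4/15=112/15; d'=(-21−2·57/10)/(112/15)=-243/56
back: M3=-243/56
back: M2=57/10−4/15·-243/56=48/7
back: M1=-15/8−1/4·48/7=-201/56
M: M0=0, M1=-201/56, M2=48/7, M3=-243/56, M4=0
seg 0: a=4, c=M0/2=0, d=(M1−M0)/(6·2)=-67/224, b=Δ0−h0·(2M0+M1)/6=11/56
seg 1: a=2, c=M1/2=-201/112, d=(M2−M1)/(6·2)=195/224, b=Δ1−h1·(2M1+M2)/6=-95/28
seg 2: a=-5, c=M2/2=24/7, d=(M3−M2)/(6·2)=-209/224, b=Δ2−h2·(2M2+M3)/6=-1/8
seg 3: a=1, c=M3/2=-243/112, d=(M4−M3)/(6·2)=81/224, b=Δ3−h3·(2M3+M4)/6=67/28
t_q=1/2 → seg 0, τ=1/2; S=4+11/56·τ+0·τ²+-67/224·τ³=7277/1792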